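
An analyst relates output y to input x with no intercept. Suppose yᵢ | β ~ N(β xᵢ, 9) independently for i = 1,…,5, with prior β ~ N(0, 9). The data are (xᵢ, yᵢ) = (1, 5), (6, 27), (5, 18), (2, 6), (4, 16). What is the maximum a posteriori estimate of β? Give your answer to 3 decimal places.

β̂_MAP = 4.012

log p(β | y) = −Σ(yᵢ − βxᵢ)²/(2·9) − β²/(2·9) + const.
Setting the derivative to zero: Σxᵢ(yᵢ − βxᵢ)/9 − β/9 = 0, so β = Σxᵢyᵢ / (Σxᵢ² + σ²/τ²).
Σxᵢyᵢ = 1·5 + 6·27 + 5·18 + 2·6 + 4·16 = 333; Σxᵢ² = 82; σ²/τ² = 1.
β̂_MAP = 333 / (82 + 1) = 333/83 ≈ 4.012.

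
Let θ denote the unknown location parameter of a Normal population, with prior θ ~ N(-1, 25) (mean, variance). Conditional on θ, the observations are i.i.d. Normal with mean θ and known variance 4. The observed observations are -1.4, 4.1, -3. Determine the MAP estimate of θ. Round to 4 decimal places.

n = 3; x̄ = ((-1.4) + 4.1 + (-3))/3 = -0.3/3 = -0.1.
For a Normal prior and Normal likelihood with known variance, the posterior is Normal; its mode equals its mean, the precision-weighted average.
Prior precision 1/σ₀² = 1/25 = 0.04; data precision n/σ² = 3/4 = 0.75.
θ̂ = (0.04·(-1) + 0.75·(-0.1)) / (0.04 + 0.75) = (-0.115)/0.79 = -23/158 ≈ -0.1456.

θ̂_MAP = -0.1456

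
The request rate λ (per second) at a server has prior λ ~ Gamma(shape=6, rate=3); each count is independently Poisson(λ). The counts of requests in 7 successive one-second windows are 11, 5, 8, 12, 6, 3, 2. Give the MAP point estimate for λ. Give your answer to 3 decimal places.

Σxᵢ = 11+5+8+12+6+3+2 = 47, with n = 7.
Posterior ∝ λ^5e^(−3λ) · λ^47e^(−7λ) = λ^52e^(−10λ), i.e. Gamma(shape=53, rate=10).
The mode of a Gamma(a, b) with a ≥ 1 (shape–rate) is (a−1)/b = 52/10 ≈ 5.200.

λ̂_MAP = 5.200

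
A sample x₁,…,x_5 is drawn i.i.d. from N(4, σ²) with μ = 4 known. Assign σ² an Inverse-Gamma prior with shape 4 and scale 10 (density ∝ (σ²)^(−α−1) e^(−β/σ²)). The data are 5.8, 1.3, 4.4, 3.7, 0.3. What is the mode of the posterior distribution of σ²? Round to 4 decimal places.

σ̂²_MAP = 2.9647

Sum of squared deviations about the known mean: SS = (5.8−4)² + (1.3−4)² + (4.4−4)² + (3.7−4)² + (0.3−4)² = 24.47.
The Normal likelihood contributes (σ²)^(−n/2) exp(−SS/(2σ²)), so the posterior is Inverse-Gamma(α + n/2, β + SS/2) = Inverse-Gamma(6.5, 22.235).
The mode of Inverse-Gamma(a, b) is b/(a+1) = 22.235/7.5 ≈ 2.9647.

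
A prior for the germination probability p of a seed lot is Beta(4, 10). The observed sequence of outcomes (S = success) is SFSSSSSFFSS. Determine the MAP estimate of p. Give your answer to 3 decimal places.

p̂_MAP = 0.478

Prior: Beta(4, 10).
Data: 8 successes in 11 trials (from the sequence). The binomial likelihood contributes p^8(1−p)^3, so the posterior is Beta(4+8, 10+3) = Beta(12, 13).
For Beta(a, b) with a, b > 1 the mode is (a−1)/(a+b−2) = 11/23 ≈ 0.478.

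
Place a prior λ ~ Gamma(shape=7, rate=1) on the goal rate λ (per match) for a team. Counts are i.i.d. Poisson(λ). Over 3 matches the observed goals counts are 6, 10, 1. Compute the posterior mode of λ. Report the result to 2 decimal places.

Σxᵢ = 6+10+1 = 17, with n = 3.
Posterior ∝ λ^6e^(−1λ) · λ^17e^(−3λ) = λ^23e^(−4λ), i.e. Gamma(shape=24, rate=4).
The mode of a Gamma(a, b) with a ≥ 1 (shape–rate) is (a−1)/b = 23/4 ≈ 5.75.

λ̂_MAP = 5.75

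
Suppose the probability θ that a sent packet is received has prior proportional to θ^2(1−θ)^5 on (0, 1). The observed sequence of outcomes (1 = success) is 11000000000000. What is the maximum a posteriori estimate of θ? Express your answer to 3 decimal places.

The prior density ∝ θ^2(1−θ)^5 is the kernel of Beta(3, 6).
Data: 2 successes in 14 trials (from the sequence). The binomial likelihood contributes θ^2(1−θ)^12, so the posterior is Beta(3+2, 6+12) = Beta(5, 18).
For Beta(a, b) with a, b > 1 the mode is (a−1)/(a+b−2) = 4/21 ≈ 0.190.

θ̂_MAP = 0.190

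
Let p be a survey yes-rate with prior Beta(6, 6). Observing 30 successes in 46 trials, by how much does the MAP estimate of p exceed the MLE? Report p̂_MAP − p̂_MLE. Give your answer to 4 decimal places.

Posterior is Beta(36, 22); MAP = (36−1)/(58−2) = 35/56 ≈ 0.62500.
MLE ignores the prior: p̂_MLE = k/n = 30/46 ≈ 0.65217.
Difference = 35/56 − 30/46 = -5/184 ≈ -0.0272.

MAP − MLE = -0.0272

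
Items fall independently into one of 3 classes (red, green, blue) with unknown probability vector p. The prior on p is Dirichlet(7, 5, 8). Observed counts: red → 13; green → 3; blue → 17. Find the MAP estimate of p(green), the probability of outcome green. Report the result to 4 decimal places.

The posterior is Dirichlet(αᵢ + nᵢ) = Dirichlet(20, 8, 25).
For a Dirichlet(a₁,…,a_K) with all aᵢ > 1, the mode has j-th component (aⱼ − 1)/(Σaᵢ − K).
Here Σaᵢ = 53 and K = 3, so p(green) = (8 − 1)/(53 − 3) = 7/50 ≈ 0.1400.

MAP estimate of p(green) = 0.1400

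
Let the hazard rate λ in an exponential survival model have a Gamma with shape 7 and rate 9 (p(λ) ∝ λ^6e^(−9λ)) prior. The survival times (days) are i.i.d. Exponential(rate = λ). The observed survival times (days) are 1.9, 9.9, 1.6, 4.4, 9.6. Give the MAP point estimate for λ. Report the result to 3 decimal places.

λ̂_MAP = 0.302

The Exponential(rate=λ) likelihood is ∝ λ^n e^(−λΣtᵢ). Here n = 5 and Σtᵢ = 1.9 + 9.9 + 1.6 + 4.4 + 9.6 = 27.4.
Posterior ∝ λ^6e^(−9λ) · λ^5e^(−27.4λ) = λ^11e^(−36.4λ), i.e. Gamma(12, 36.4).
Mode = (a−1)/b = 11/36.4 ≈ 0.302.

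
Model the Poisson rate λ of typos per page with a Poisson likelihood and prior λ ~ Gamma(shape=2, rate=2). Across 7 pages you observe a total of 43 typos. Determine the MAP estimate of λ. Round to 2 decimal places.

λ̂_MAP = 4.89

Σxᵢ = 43, n = 7.
Posterior ∝ λe^(−2λ) · λ^43e^(−7λ) = λ^44e^(−9λ), i.e. Gamma(shape=45, rate=9).
The mode of a Gamma(a, b) with a ≥ 1 (shape–rate) is (a−1)/b = 44/9 ≈ 4.89.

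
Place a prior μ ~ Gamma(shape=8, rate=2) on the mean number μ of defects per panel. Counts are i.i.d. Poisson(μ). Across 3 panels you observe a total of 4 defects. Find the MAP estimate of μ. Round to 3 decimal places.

μ̂_MAP = 2.200

Σxᵢ = 4, n = 3.
Posterior ∝ μ^7e^(−2μ) · μ^4e^(−3μ) = μ^11e^(−5μ), i.e. Gamma(shape=12, rate=5).
The mode of a Gamma(a, b) with a ≥ 1 (shape–rate) is (a−1)/b = 11/5 ≈ 2.200.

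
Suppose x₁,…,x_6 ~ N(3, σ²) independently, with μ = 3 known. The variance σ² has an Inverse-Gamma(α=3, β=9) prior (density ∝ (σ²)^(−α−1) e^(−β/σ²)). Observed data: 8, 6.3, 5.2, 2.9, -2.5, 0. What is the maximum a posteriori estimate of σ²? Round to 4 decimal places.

Sum of squared deviations about the known mean: SS = (8−3)² + (6.3−3)² + (5.2−3)² + (2.9−3)² + (-2.5−3)² + (0−3)² = 79.99.
The Normal likelihood contributes (σ²)^(−n/2) exp(−SS/(2σ²)), so the posterior is Inverse-Gamma(α + n/2, β + SS/2) = Inverse-Gamma(6, 48.995).
The mode of Inverse-Gamma(a, b) is b/(a+1) = 48.995/7 ≈ 6.9993.

σ̂²_MAP = 6.9993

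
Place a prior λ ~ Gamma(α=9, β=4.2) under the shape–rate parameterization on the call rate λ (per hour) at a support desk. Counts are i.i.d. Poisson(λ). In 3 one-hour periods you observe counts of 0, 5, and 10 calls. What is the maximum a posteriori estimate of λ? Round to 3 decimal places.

Σxᵢ = 0+5+10 = 15, with n = 3.
Posterior ∝ λ^8e^(−4.2λ) · λ^15e^(−3λ) = λ^23e^(−7.2λ), i.e. Gamma(shape=24, rate=7.2).
The mode of a Gamma(a, b) with a ≥ 1 (shape–rate) is (a−1)/b = 23/7.2 ≈ 3.194.

λ̂_MAP = 3.194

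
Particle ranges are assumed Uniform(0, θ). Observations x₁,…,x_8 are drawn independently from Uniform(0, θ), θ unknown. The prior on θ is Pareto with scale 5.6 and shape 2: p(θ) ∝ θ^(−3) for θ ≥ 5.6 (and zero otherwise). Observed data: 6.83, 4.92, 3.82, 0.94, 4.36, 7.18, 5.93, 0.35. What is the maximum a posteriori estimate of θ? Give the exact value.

The Uniform(0, θ) likelihood is θ^(−n) for θ ≥ max(xᵢ), zero otherwise. Here max(xᵢ) = 7.18.
Posterior ∝ θ^(−3) · θ^(−8) = θ^(−11) on θ ≥ max(5.6, 7.18) = 7.18.
This density is strictly decreasing in θ, so the posterior mode lies at the lower boundary of the support.

θ̂_MAP = 7.18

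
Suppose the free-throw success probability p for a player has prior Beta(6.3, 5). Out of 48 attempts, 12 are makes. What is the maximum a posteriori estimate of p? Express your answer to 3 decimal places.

p̂_MAP = 0.302

Prior: Beta(6.3, 5).
Data: 12 successes in 48 trials. The binomial likelihood contributes p^12(1−p)^36, so the posterior is Beta(6.3+12, 5+36) = Beta(18.3, 41).
For Beta(a, b) with a, b > 1 the mode is (a−1)/(a+b−2) = 17.3/57.3 ≈ 0.302.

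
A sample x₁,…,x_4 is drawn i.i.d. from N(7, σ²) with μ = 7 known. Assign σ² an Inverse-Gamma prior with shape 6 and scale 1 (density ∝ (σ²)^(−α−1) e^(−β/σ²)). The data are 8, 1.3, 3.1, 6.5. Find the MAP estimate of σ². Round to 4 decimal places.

Sum of squared deviations about the known mean: SS = (8−7)² + (1.3−7)² + (3.1−7)² + (6.5−7)² = 48.95.
The Normal likelihood contributes (σ²)^(−n/2) exp(−SS/(2σ²)), so the posterior is Inverse-Gamma(α + n/2, β + SS/2) = Inverse-Gamma(8, 25.475).
The mode of Inverse-Gamma(a, b) is b/(a+1) = 25.475/9 ≈ 2.8306.

σ̂²_MAP = 2.8306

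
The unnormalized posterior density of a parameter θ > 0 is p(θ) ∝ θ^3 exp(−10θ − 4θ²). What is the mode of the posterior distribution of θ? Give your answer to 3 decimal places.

ℓ'(θ) = 3/θ − 10 − 8θ. Setting this to zero and multiplying by θ: 8θ² + 10θ − 3 = 0.
θ = (−10 + √(10² + 4·8·3)) / (2·8) = (−10 + √196) / 16 = (−10 + 14)/16 = 1/4.
ℓ''(θ) = −3/θ² − 8 < 0, confirming a maximum.

θ̂_MAP = 0.250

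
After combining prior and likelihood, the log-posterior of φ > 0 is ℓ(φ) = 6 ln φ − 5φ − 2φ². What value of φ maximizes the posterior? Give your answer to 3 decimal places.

ℓ'(φ) = 6/φ − 5 − 4φ. Setting this to zero and multiplying by φ: 4φ² + 5φ − 6 = 0.
φ = (−5 + √(5² + 4·4·6)) / (2·4) = (−5 + √121) / 8 = (−5 + 11)/8 = 3/4.
ℓ''(φ) = −6/φ² − 4 < 0, confirming a maximum.

φ̂_MAP = 0.750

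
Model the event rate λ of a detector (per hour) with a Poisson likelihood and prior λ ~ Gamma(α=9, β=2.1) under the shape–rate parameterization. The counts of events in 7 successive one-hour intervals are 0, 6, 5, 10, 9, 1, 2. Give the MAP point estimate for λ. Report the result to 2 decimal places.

λ̂_MAP = 4.51

Σxᵢ = 0+6+5+10+9+1+2 = 33, with n = 7.
Posterior ∝ λ^8e^(−2.1λ) · λ^33e^(−7λ) = λ^41e^(−9.1λ), i.e. Gamma(shape=42, rate=9.1).
The mode of a Gamma(a, b) with a ≥ 1 (shape–rate) is (a−1)/b = 41/9.1 ≈ 4.51.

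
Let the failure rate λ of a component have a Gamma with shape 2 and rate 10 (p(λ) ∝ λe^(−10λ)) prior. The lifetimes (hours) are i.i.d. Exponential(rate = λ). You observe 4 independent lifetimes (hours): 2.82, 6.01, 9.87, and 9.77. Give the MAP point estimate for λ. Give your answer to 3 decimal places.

λ̂_MAP = 0.130

The Exponential(rate=λ) likelihood is ∝ λ^n e^(−λΣtᵢ). Here n = 4 and Σtᵢ = 2.82 + 6.01 + 9.87 + 9.77 = 28.47.
Posterior ∝ λe^(−10λ) · λ^4e^(−28.47λ) = λ^5e^(−38.47λ), i.e. Gamma(6, 38.47).
Mode = (a−1)/b = 5/38.47 ≈ 0.130.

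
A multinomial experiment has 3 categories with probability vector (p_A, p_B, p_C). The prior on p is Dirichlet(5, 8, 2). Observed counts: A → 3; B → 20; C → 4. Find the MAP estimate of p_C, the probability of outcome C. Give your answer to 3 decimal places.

The posterior is Dirichlet(αᵢ + nᵢ) = Dirichlet(8, 28, 6).
For a Dirichlet(a₁,…,a_K) with all aᵢ > 1, the mode has j-th component (aⱼ − 1)/(Σaᵢ − K).
Here Σaᵢ = 42 and K = 3, so p_C = (6 − 1)/(42 − 3) = 5/39 ≈ 0.128.

MAP estimate of p_C = 0.128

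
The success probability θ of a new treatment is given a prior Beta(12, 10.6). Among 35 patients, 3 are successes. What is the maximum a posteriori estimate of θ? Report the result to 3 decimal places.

θ̂_MAP = 0.252

Prior: Beta(12, 10.6).
Data: 3 successes in 35 trials. The binomial likelihood contributes θ^3(1−θ)^32, so the posterior is Beta(12+3, 10.6+32) = Beta(15, 42.6).
For Beta(a, b) with a, b > 1 the mode is (a−1)/(a+b−2) = 14/55.6 ≈ 0.252.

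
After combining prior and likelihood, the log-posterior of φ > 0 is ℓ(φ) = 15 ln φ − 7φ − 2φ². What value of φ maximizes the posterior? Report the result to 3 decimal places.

ℓ'(φ) = 15/φ − 7 − 4φ. Setting this to zero and multiplying by φ: 4φ² + 7φ − 15 = 0.
φ = (−7 + √(7² + 4·4·15)) / (2·4) = (−7 + √289) / 8 = (−7 + 17)/8 = 5/4.
ℓ''(φ) = −15/φ² − 4 < 0, confirming a maximum.

φ̂_MAP = 1.250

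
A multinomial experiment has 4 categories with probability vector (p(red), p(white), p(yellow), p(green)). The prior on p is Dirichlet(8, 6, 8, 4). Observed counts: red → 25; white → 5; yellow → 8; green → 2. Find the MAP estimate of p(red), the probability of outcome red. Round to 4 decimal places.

MAP estimate of p(red) = 0.5161

The posterior is Dirichlet(αᵢ + nᵢ) = Dirichlet(33, 11, 16, 6).
For a Dirichlet(a₁,…,a_K) with all aᵢ > 1, the mode has j-th component (aⱼ − 1)/(Σaᵢ − K).
Here Σaᵢ = 66 and K = 4, so p(red) = (33 − 1)/(66 − 4) = 32/62 ≈ 0.5161.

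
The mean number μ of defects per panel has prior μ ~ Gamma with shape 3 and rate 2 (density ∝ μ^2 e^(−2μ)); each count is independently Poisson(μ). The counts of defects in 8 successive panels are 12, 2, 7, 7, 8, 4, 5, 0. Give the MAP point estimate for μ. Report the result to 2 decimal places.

μ̂_MAP = 4.70

Σxᵢ = 12+2+7+7+8+4+5+0 = 45, with n = 8.
Posterior ∝ μ^2e^(−2μ) · μ^45e^(−8μ) = μ^47e^(−10μ), i.e. Gamma(shape=48, rate=10).
The mode of a Gamma(a, b) with a ≥ 1 (shape–rate) is (a−1)/b = 47/10 ≈ 4.70.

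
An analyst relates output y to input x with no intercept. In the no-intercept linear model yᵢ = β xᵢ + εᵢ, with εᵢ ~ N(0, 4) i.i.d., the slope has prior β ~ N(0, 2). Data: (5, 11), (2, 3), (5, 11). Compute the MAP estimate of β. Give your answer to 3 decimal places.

log p(β | y) = −Σ(yᵢ − βxᵢ)²/(2·4) − β²/(2·2) + const.
Setting the derivative to zero: Σxᵢ(yᵢ − βxᵢ)/4 − β/2 = 0, so β = Σxᵢyᵢ / (Σxᵢ² + σ²/τ²).
Σxᵢyᵢ = 5·11 + 2·3 + 5·11 = 116; Σxᵢ² = 54; σ²/τ² = 2.
β̂_MAP = 116 / (54 + 2) = 116/56 ≈ 2.071.

β̂_MAP = 2.071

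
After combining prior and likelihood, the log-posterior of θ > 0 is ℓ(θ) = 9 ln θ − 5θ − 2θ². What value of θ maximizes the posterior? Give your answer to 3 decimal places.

ℓ'(θ) = 9/θ − 5 − 4θ. Setting this to zero and multiplying by θ: 4θ² + 5θ − 9 = 0.
θ = (−5 + √(5² + 4·4·9)) / (2·4) = (−5 + √169) / 8 = (−5 + 13)/8 = 1.
ℓ''(θ) = −9/θ² − 4 < 0, confirming a maximum.

θ̂_MAP = 1.000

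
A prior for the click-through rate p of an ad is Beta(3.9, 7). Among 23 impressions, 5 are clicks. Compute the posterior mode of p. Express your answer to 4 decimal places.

p̂_MAP = 0.2476

Prior: Beta(3.9, 7).
Data: 5 successes in 23 trials. The binomial likelihood contributes p^5(1−p)^18, so the posterior is Beta(3.9+5, 7+18) = Beta(8.9, 25).
For Beta(a, b) with a, b > 1 the mode is (a−1)/(a+b−2) = 7.9/31.9 ≈ 0.2476.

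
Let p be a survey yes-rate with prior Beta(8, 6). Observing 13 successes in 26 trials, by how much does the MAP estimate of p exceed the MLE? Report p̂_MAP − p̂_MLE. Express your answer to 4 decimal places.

Posterior is Beta(21, 19); MAP = (21−1)/(40−2) = 20/38 ≈ 0.52632.
MLE ignores the prior: p̂_MLE = k/n = 13/26 ≈ 0.50000.
Difference = 20/38 − 13/26 = 1/38 ≈ 0.0263.

MAP − MLE = 0.0263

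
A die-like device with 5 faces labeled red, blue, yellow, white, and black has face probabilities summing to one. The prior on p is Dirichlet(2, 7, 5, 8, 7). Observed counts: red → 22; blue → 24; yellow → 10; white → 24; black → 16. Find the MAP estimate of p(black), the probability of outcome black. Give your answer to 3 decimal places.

The posterior is Dirichlet(αᵢ + nᵢ) = Dirichlet(24, 31, 15, 32, 23).
For a Dirichlet(a₁,…,a_K) with all aᵢ > 1, the mode has j-th component (aⱼ − 1)/(Σaᵢ − K).
Here Σaᵢ = 125 and K = 5, so p(black) = (23 − 1)/(125 − 5) = 22/120 ≈ 0.183.

MAP estimate of p(black) = 0.183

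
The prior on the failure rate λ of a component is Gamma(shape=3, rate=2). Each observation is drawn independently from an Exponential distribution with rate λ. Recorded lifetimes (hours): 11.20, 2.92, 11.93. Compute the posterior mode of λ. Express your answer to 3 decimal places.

The Exponential(rate=λ) likelihood is ∝ λ^n e^(−λΣtᵢ). Here n = 3 and Σtᵢ = 11.20 + 2.92 + 11.93 = 26.05.
Posterior ∝ λ^2e^(−2λ) · λ^3e^(−26.05λ) = λ^5e^(−28.05λ), i.e. Gamma(6, 28.05).
Mode = (a−1)/b = 5/28.05 ≈ 0.178.

λ̂_MAP = 0.178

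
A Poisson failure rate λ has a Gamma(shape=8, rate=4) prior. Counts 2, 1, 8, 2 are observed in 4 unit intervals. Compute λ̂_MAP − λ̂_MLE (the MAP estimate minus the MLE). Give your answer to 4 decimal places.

MAP − MLE = -0.7500

Σxᵢ = 13. Posterior is Gamma(21, 8); MAP = (21−1)/8 = 20/8 ≈ 2.50000.
MLE = x̄ = 13/4 ≈ 3.25000.
Difference = 20/8 − 13/4 = -3/4 ≈ -0.7500.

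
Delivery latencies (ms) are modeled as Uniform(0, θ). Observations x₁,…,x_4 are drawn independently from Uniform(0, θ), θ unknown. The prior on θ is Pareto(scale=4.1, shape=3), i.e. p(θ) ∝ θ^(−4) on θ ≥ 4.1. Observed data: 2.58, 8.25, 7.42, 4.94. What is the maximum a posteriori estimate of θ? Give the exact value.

The Uniform(0, θ) likelihood is θ^(−n) for θ ≥ max(xᵢ), zero otherwise. Here max(xᵢ) = 8.25.
Posterior ∝ θ^(−4) · θ^(−4) = θ^(−8) on θ ≥ max(4.1, 8.25) = 8.25.
This density is strictly decreasing in θ, so the posterior mode lies at the lower boundary of the support.

θ̂_MAP = 8.25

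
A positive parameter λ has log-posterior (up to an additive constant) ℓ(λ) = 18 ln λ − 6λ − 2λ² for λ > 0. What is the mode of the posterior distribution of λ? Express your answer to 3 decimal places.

λ̂_MAP = 1.500

ℓ'(λ) = 18/λ − 6 − 4λ. Setting this to zero and multiplying by λ: 4λ² + 6λ − 18 = 0.
λ = (−6 + √(6² + 4·4·18)) / (2·4) = (−6 + √324) / 8 = (−6 + 18)/8 = 3/2.
ℓ''(λ) = −18/λ² − 4 < 0, confirming a maximum.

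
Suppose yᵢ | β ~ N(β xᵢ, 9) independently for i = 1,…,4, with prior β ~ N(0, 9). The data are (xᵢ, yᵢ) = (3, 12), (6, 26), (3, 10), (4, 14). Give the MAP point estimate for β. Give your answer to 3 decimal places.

log p(β | y) = −Σ(yᵢ − βxᵢ)²/(2·9) − β²/(2·9) + const.
Setting the derivative to zero: Σxᵢ(yᵢ − βxᵢ)/9 − β/9 = 0, so β = Σxᵢyᵢ / (Σxᵢ² + σ²/τ²).
Σxᵢyᵢ = 3·12 + 6·26 + 3·10 + 4·14 = 278; Σxᵢ² = 70; σ²/τ² = 1.
β̂_MAP = 278 / (70 + 1) = 278/71 ≈ 3.915.

β̂_MAP = 3.915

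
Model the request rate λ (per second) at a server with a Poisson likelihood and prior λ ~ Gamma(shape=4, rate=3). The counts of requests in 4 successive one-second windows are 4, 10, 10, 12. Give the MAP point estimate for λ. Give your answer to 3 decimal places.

Σxᵢ = 4+10+10+12 = 36, with n = 4.
Posterior ∝ λ^3e^(−3λ) · λ^36e^(−4λ) = λ^39e^(−7λ), i.e. Gamma(shape=40, rate=7).
The mode of a Gamma(a, b) with a ≥ 1 (shape–rate) is (a−1)/b = 39/7 ≈ 5.571.

λ̂_MAP = 5.571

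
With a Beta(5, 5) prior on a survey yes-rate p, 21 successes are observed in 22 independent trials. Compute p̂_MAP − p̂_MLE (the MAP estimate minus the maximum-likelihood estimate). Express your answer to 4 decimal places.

MAP − MLE = -0.1212

Posterior is Beta(26, 6); MAP = (26−1)/(32−2) = 25/30 ≈ 0.83333.
MLE ignores the prior: p̂_MLE = k/n = 21/22 ≈ 0.95455.
Difference = 25/30 − 21/22 = -4/33 ≈ -0.1212.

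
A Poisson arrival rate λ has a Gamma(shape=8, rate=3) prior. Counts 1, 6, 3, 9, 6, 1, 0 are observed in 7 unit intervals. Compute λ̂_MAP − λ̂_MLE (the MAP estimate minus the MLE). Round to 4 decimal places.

MAP − MLE = -0.4143

Σxᵢ = 26. Posterior is Gamma(34, 10); MAP = (34−1)/10 = 33/10 ≈ 3.30000.
MLE = x̄ = 26/7 ≈ 3.71429.
Difference = 33/10 − 26/7 = -29/70 ≈ -0.4143.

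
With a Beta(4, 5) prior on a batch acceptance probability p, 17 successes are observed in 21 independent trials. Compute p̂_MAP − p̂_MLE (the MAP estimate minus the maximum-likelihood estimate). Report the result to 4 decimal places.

MAP − MLE = -0.0952

Posterior is Beta(21, 9); MAP = (21−1)/(30−2) = 20/28 ≈ 0.71429.
MLE ignores the prior: p̂_MLE = k/n = 17/21 ≈ 0.80952.
Difference = 20/28 − 17/21 = -2/21 ≈ -0.0952.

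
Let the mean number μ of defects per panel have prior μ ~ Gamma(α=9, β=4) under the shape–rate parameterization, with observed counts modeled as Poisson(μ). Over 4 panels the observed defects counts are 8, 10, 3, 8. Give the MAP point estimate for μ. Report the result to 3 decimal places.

Σxᵢ = 8+10+3+8 = 29, with n = 4.
Posterior ∝ μ^8e^(−4μ) · μ^29e^(−4μ) = μ^37e^(−8μ), i.e. Gamma(shape=38, rate=8).
The mode of a Gamma(a, b) with a ≥ 1 (shape–rate) is (a−1)/b = 37/8 ≈ 4.625.

μ̂_MAP = 4.625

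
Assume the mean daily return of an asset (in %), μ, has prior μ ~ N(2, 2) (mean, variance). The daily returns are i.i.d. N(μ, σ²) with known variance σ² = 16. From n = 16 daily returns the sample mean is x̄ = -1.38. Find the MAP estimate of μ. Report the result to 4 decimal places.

μ̂_MAP = -0.2533

n = 16, x̄ = -1.38.
For a Normal prior and Normal likelihood with known variance, the posterior is Normal; its mode equals its mean, the precision-weighted average.
Prior precision 1/σ₀² = 1/2 = 0.5; data precision n/σ² = 16/16 = 1.
μ̂ = (0.5·2 + 1·(-1.38)) / (0.5 + 1) = (-0.38)/1.5 = -19/75 ≈ -0.2533.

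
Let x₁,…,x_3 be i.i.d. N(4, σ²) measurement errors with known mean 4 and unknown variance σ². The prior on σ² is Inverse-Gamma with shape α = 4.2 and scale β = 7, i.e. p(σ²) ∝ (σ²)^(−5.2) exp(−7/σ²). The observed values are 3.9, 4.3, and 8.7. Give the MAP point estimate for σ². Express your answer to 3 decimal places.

σ̂²_MAP = 2.701

Sum of squared deviations about the known mean: SS = (3.9−4)² + (4.3−4)² + (8.7−4)² = 22.19.
The Normal likelihood contributes (σ²)^(−n/2) exp(−SS/(2σ²)), so the posterior is Inverse-Gamma(α + n/2, β + SS/2) = Inverse-Gamma(5.7, 18.095).
The mode of Inverse-Gamma(a, b) is b/(a+1) = 18.095/6.7 ≈ 2.701.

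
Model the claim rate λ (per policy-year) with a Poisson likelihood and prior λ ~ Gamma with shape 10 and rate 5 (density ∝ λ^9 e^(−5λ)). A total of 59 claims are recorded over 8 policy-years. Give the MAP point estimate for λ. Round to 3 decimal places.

λ̂_MAP = 5.231

Σxᵢ = 59, n = 8.
Posterior ∝ λ^9e^(−5λ) · λ^59e^(−8λ) = λ^68e^(−13λ), i.e. Gamma(shape=69, rate=13).
The mode of a Gamma(a, b) with a ≥ 1 (shape–rate) is (a−1)/b = 68/13 ≈ 5.231.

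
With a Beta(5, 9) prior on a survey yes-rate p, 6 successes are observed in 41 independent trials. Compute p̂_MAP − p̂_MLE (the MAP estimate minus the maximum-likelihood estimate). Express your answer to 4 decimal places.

MAP − MLE = 0.0423

Posterior is Beta(11, 44); MAP = (11−1)/(55−2) = 10/53 ≈ 0.18868.
MLE ignores the prior: p̂_MLE = k/n = 6/41 ≈ 0.14634.
Difference = 10/53 − 6/41 = 92/2173 ≈ 0.0423.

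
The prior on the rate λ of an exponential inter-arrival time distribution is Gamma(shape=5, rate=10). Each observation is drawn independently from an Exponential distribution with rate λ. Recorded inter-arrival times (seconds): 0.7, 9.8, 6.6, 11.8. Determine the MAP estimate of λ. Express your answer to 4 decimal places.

λ̂_MAP = 0.2057

The Exponential(rate=λ) likelihood is ∝ λ^n e^(−λΣtᵢ). Here n = 4 and Σtᵢ = 0.7 + 9.8 + 6.6 + 11.8 = 28.9.
Posterior ∝ λ^4e^(−10λ) · λ^4e^(−28.9λ) = λ^8e^(−38.9λ), i.e. Gamma(9, 38.9).
Mode = (a−1)/b = 8/38.9 ≈ 0.2057.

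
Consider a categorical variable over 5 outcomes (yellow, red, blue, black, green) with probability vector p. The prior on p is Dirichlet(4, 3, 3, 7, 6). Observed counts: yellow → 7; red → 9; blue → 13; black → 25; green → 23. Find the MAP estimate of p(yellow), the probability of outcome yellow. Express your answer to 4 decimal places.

MAP estimate of p(yellow) = 0.1053

The posterior is Dirichlet(αᵢ + nᵢ) = Dirichlet(11, 12, 16, 32, 29).
For a Dirichlet(a₁,…,a_K) with all aᵢ > 1, the mode has j-th component (aⱼ − 1)/(Σaᵢ − K).
Here Σaᵢ = 100 and K = 5, so p(yellow) = (11 − 1)/(100 − 5) = 10/95 ≈ 0.1053.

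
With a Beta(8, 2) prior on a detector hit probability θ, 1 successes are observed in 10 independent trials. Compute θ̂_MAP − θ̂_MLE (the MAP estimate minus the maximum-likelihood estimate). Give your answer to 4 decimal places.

MAP − MLE = 0.3444

Posterior is Beta(9, 11); MAP = (9−1)/(20−2) = 8/18 ≈ 0.44444.
MLE ignores the prior: θ̂_MLE = k/n = 1/10 ≈ 0.10000.
Difference = 8/18 − 1/10 = 31/90 ≈ 0.3444.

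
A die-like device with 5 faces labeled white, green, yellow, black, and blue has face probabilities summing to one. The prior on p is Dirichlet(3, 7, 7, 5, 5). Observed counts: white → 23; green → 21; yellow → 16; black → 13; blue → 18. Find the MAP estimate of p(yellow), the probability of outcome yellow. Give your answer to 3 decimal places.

MAP estimate of p(yellow) = 0.195

The posterior is Dirichlet(αᵢ + nᵢ) = Dirichlet(26, 28, 23, 18, 23).
For a Dirichlet(a₁,…,a_K) with all aᵢ > 1, the mode has j-th component (aⱼ − 1)/(Σaᵢ − K).
Here Σaᵢ = 118 and K = 5, so p(yellow) = (23 − 1)/(118 − 5) = 22/113 ≈ 0.195.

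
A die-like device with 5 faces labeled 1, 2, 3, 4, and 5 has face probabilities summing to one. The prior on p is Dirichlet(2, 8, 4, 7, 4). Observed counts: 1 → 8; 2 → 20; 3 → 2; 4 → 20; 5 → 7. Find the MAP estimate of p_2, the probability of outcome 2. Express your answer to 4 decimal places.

The posterior is Dirichlet(αᵢ + nᵢ) = Dirichlet(10, 28, 6, 27, 11).
For a Dirichlet(a₁,…,a_K) with all aᵢ > 1, the mode has j-th component (aⱼ − 1)/(Σaᵢ − K).
Here Σaᵢ = 82 and K = 5, so p_2 = (28 − 1)/(82 − 5) = 27/77 ≈ 0.3506.

MAP estimate: 0.3506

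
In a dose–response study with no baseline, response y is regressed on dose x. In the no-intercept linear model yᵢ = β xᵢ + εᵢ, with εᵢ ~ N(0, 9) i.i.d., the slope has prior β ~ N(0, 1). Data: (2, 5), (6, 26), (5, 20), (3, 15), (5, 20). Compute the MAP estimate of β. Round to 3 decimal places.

log p(β | y) = −Σ(yᵢ − βxᵢ)²/(2·9) − β²/(2·1) + const.
Setting the derivative to zero: Σxᵢ(yᵢ − βxᵢ)/9 − β/1 = 0, so β = Σxᵢyᵢ / (Σxᵢ² + σ²/τ²).
Σxᵢyᵢ = 2·5 + 6·26 + 5·20 + 3·15 + 5·20 = 411; Σxᵢ² = 99; σ²/τ² = 9.
β̂_MAP = 411 / (99 + 9) = 411/108 ≈ 3.806.

β̂_MAP = 3.806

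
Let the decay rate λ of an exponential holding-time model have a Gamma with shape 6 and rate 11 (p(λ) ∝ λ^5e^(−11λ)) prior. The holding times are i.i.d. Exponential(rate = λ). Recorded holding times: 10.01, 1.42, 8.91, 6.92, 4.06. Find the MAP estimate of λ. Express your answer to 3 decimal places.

The Exponential(rate=λ) likelihood is ∝ λ^n e^(−λΣtᵢ). Here n = 5 and Σtᵢ = 10.01 + 1.42 + 8.91 + 6.92 + 4.06 = 31.32.
Posterior ∝ λ^5e^(−11λ) · λ^5e^(−31.32λ) = λ^10e^(−42.32λ), i.e. Gamma(11, 42.32).
Mode = (a−1)/b = 10/42.32 ≈ 0.236.

λ̂_MAP = 0.236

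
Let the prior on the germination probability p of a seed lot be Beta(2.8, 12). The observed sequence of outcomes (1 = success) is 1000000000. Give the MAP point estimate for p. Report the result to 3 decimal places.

Prior: Beta(2.8, 12).
Data: 1 success in 10 trials (from the sequence). The binomial likelihood contributes p(1−p)^9, so the posterior is Beta(2.8+1, 12+9) = Beta(3.8, 21).
For Beta(a, b) with a, b > 1 the mode is (a−1)/(a+b−2) = 2.8/22.8 ≈ 0.123.

p̂_MAP = 0.123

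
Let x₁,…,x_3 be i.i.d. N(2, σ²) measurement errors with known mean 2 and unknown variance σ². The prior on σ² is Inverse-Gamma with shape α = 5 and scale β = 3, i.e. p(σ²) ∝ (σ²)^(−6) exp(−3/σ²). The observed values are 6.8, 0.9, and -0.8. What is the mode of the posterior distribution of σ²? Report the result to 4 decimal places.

Sum of squared deviations about the known mean: SS = (6.8−2)² + (0.9−2)² + (-0.8−2)² = 32.09.
The Normal likelihood contributes (σ²)^(−n/2) exp(−SS/(2σ²)), so the posterior is Inverse-Gamma(α + n/2, β + SS/2) = Inverse-Gamma(6.5, 19.045).
The mode of Inverse-Gamma(a, b) is b/(a+1) = 19.045/7.5 ≈ 2.5393.

σ̂²_MAP = 2.5393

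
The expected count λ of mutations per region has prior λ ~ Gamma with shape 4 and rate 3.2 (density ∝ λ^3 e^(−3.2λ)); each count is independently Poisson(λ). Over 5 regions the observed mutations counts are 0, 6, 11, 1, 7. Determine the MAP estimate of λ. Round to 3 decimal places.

λ̂_MAP = 3.415

Σxᵢ = 0+6+11+1+7 = 25, with n = 5.
Posterior ∝ λ^3e^(−3.2λ) · λ^25e^(−5λ) = λ^28e^(−8.2λ), i.e. Gamma(shape=29, rate=8.2).
The mode of a Gamma(a, b) with a ≥ 1 (shape–rate) is (a−1)/b = 28/8.2 ≈ 3.415.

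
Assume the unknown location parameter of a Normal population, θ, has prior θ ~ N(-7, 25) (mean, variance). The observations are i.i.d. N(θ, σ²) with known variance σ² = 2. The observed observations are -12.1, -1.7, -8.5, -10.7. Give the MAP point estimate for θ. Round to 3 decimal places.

n = 4; x̄ = ((-12.1) + (-1.7) + (-8.5) + (-10.7))/4 = -33/4 = -8.25.
For a Normal prior and Normal likelihood with known variance, the posterior is Normal; its mode equals its mean, the precision-weighted average.
Prior precision 1/σ₀² = 1/25 = 0.04; data precision n/σ² = 4/2 = 2.
θ̂ = (0.04·(-7) + 2·(-8.25)) / (0.04 + 2) = (-16.78)/2.04 = -839/102 ≈ -8.225.

θ̂_MAP = -8.225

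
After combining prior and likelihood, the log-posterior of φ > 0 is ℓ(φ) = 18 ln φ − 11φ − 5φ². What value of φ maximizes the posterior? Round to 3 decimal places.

ℓ'(φ) = 18/φ − 11 − 10φ. Setting this to zero and multiplying by φ: 10φ² + 11φ − 18 = 0.
φ = (−11 + √(11² + 4·10·18)) / (2·10) = (−11 + √841) / 20 = (−11 + 29)/20 = 9/10.
ℓ''(φ) = −18/φ² − 10 < 0, confirming a maximum.

φ̂_MAP = 0.900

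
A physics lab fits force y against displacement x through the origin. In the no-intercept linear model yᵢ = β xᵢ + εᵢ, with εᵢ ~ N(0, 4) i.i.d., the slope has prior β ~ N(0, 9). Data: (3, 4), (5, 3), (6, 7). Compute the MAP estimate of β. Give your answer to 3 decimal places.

log p(β | y) = −Σ(yᵢ − βxᵢ)²/(2·4) − β²/(2·9) + const.
Setting the derivative to zero: Σxᵢ(yᵢ − βxᵢ)/4 − β/9 = 0, so β = Σxᵢyᵢ / (Σxᵢ² + σ²/τ²).
Σxᵢyᵢ = 3·4 + 5·3 + 6·7 = 69; Σxᵢ² = 70; σ²/τ² = 4/9.
β̂_MAP = 69 / (70 + 4/9) = 69/(634/9) = 621/634 ≈ 0.979.

β̂_MAP = 0.979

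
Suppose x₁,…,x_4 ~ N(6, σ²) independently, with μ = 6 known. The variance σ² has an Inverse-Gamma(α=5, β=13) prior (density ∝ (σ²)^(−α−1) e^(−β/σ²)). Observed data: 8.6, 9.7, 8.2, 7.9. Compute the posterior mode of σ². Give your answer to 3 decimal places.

Sum of squared deviations about the known mean: SS = (8.6−6)² + (9.7−6)² + (8.2−6)² + (7.9−6)² = 28.9.
The Normal likelihood contributes (σ²)^(−n/2) exp(−SS/(2σ²)), so the posterior is Inverse-Gamma(α + n/2, β + SS/2) = Inverse-Gamma(7, 27.45).
The mode of Inverse-Gamma(a, b) is b/(a+1) = 27.45/8 ≈ 3.431.

σ̂²_MAP = 3.431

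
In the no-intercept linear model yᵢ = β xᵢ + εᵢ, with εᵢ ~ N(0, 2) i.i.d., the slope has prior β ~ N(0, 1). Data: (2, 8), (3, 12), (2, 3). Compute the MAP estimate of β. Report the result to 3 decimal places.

β̂_MAP = 3.053

log p(β | y) = −Σ(yᵢ − βxᵢ)²/(2·2) − β²/(2·1) + const.
Setting the derivative to zero: Σxᵢ(yᵢ − βxᵢ)/2 − β/1 = 0, so β = Σxᵢyᵢ / (Σxᵢ² + σ²/τ²).
Σxᵢyᵢ = 2·8 + 3·12 + 2·3 = 58; Σxᵢ² = 17; σ²/τ² = 2.
β̂_MAP = 58 / (17 + 2) = 58/19 ≈ 3.053.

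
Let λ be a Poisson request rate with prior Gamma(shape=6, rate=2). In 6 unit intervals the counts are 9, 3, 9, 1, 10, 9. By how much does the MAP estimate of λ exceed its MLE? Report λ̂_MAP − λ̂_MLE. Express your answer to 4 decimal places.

MAP − MLE = -1.0833

Σxᵢ = 41. Posterior is Gamma(47, 8); MAP = (47−1)/8 = 46/8 ≈ 5.75000.
MLE = x̄ = 41/6 ≈ 6.83333.
Difference = 46/8 − 41/6 = -13/12 ≈ -1.0833.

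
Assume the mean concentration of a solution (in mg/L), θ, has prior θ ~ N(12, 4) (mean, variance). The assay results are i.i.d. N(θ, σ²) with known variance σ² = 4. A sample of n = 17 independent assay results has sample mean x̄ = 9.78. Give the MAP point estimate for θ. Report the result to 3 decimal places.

n = 17, x̄ = 9.78.
For a Normal prior and Normal likelihood with known variance, the posterior is Normal; its mode equals its mean, the precision-weighted average.
Prior precision 1/σ₀² = 1/4 = 0.25; data precision n/σ² = 17/4 = 4.25.
θ̂ = (0.25·12 + 4.25·9.78) / (0.25 + 4.25) = 44.565/4.5 = 2971/300 ≈ 9.903.

θ̂_MAP = 9.903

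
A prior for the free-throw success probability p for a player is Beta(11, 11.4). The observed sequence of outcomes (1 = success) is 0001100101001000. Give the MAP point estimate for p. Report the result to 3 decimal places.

p̂_MAP = 0.412

Prior: Beta(11, 11.4).
Data: 5 successes in 16 trials (from the sequence). The binomial likelihood contributes p^5(1−p)^11, so the posterior is Beta(11+5, 11.4+11) = Beta(16, 22.4).
For Beta(a, b) with a, b > 1 the mode is (a−1)/(a+b−2) = 15/36.4 ≈ 0.412.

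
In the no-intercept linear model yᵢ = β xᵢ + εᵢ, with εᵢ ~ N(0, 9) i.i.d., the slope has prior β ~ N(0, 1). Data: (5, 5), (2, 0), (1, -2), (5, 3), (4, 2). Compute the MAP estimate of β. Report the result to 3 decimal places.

log p(β | y) = −Σ(yᵢ − βxᵢ)²/(2·9) − β²/(2·1) + const.
Setting the derivative to zero: Σxᵢ(yᵢ − βxᵢ)/9 − β/1 = 0, so β = Σxᵢyᵢ / (Σxᵢ² + σ²/τ²).
Σxᵢyᵢ = 5·5 + 2·0 + 1·(-2) + 5·3 + 4·2 = 46; Σxᵢ² = 71; σ²/τ² = 9.
β̂_MAP = 46 / (71 + 9) = 46/80 ≈ 0.575.

β̂_MAP = 0.575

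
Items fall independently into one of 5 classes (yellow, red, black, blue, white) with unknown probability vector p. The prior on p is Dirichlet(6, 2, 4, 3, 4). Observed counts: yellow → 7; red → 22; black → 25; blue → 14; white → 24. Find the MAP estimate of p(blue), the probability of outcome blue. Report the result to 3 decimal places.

The posterior is Dirichlet(αᵢ + nᵢ) = Dirichlet(13, 24, 29, 17, 28).
For a Dirichlet(a₁,…,a_K) with all aᵢ > 1, the mode has j-th component (aⱼ − 1)/(Σaᵢ − K).
Here Σaᵢ = 111 and K = 5, so p(blue) = (17 − 1)/(111 − 5) = 16/106 ≈ 0.151.

MAP estimate of p(blue) = 0.151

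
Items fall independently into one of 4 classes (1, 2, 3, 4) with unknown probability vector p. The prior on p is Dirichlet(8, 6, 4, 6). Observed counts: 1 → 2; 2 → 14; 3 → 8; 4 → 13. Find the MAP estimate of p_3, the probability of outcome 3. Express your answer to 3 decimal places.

The posterior is Dirichlet(αᵢ + nᵢ) = Dirichlet(10, 20, 12, 19).
For a Dirichlet(a₁,…,a_K) with all aᵢ > 1, the mode has j-th component (aⱼ − 1)/(Σaᵢ − K).
Here Σaᵢ = 61 and K = 4, so p_3 = (12 − 1)/(61 − 4) = 11/57 ≈ 0.193.

MAP estimate: 0.193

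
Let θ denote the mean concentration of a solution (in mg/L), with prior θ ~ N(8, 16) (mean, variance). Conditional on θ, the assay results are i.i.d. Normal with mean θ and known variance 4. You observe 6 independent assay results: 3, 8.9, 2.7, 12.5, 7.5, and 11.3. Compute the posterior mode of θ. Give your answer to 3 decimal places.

n = 6; x̄ = (3 + 8.9 + 2.7 + 12.5 + 7.5 + 11.3)/6 = 45.9/6 = 7.65.
For a Normal prior and Normal likelihood with known variance, the posterior is Normal; its mode equals its mean, the precision-weighted average.
Prior precision 1/σ₀² = 1/16 = 0.0625; data precision n/σ² = 6/4 = 1.5.
θ̂ = (0.0625·8 + 1.5·7.65) / (0.0625 + 1.5) = 11.975/1.5625 = 7.664.

θ̂_MAP = 7.664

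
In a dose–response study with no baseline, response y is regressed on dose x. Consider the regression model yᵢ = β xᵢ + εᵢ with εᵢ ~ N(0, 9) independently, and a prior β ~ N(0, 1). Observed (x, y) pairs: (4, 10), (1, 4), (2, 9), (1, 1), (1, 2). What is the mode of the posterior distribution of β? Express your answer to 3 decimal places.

log p(β | y) = −Σ(yᵢ − βxᵢ)²/(2·9) − β²/(2·1) + const.
Setting the derivative to zero: Σxᵢ(yᵢ − βxᵢ)/9 − β/1 = 0, so β = Σxᵢyᵢ / (Σxᵢ² + σ²/τ²).
Σxᵢyᵢ = 4·10 + 1·4 + 2·9 + 1·1 + 1·2 = 65; Σxᵢ² = 23; σ²/τ² = 9.
β̂_MAP = 65 / (23 + 9) = 65/32 ≈ 2.031.

β̂_MAP = 2.031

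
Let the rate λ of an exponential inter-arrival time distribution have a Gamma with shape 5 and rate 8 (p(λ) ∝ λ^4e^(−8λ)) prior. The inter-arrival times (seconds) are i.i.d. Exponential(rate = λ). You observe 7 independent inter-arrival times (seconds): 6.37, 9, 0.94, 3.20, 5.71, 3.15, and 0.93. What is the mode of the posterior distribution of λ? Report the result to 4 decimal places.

The Exponential(rate=λ) likelihood is ∝ λ^n e^(−λΣtᵢ). Here n = 7 and Σtᵢ = 6.37 + 9 + 0.94 + 3.20 + 5.71 + 3.15 + 0.93 = 29.30.
Posterior ∝ λ^4e^(−8λ) · λ^7e^(−29.30λ) = λ^11e^(−37.30λ), i.e. Gamma(12, 37.30).
Mode = (a−1)/b = 11/37.30 ≈ 0.2949.

λ̂_MAP = 0.2949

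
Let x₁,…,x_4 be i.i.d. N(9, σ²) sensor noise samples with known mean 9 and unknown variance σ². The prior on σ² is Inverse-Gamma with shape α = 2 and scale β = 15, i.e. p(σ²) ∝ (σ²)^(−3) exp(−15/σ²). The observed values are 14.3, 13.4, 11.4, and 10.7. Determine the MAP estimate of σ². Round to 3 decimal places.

σ̂²_MAP = 8.610

Sum of squared deviations about the known mean: SS = (14.3−9)² + (13.4−9)² + (11.4−9)² + (10.7−9)² = 56.1.
The Normal likelihood contributes (σ²)^(−n/2) exp(−SS/(2σ²)), so the posterior is Inverse-Gamma(α + n/2, β + SS/2) = Inverse-Gamma(4, 43.05).
The mode of Inverse-Gamma(a, b) is b/(a+1) = 43.05/5 ≈ 8.610.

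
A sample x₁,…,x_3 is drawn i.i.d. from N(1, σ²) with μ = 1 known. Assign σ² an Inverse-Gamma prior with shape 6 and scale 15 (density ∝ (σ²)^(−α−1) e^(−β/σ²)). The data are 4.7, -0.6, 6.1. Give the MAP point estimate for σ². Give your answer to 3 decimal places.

σ̂²_MAP = 4.251

Sum of squared deviations about the known mean: SS = (4.7−1)² + (-0.6−1)² + (6.1−1)² = 42.26.
The Normal likelihood contributes (σ²)^(−n/2) exp(−SS/(2σ²)), so the posterior is Inverse-Gamma(α + n/2, β + SS/2) = Inverse-Gamma(7.5, 36.13).
The mode of Inverse-Gamma(a, b) is b/(a+1) = 36.13/8.5 ≈ 4.251.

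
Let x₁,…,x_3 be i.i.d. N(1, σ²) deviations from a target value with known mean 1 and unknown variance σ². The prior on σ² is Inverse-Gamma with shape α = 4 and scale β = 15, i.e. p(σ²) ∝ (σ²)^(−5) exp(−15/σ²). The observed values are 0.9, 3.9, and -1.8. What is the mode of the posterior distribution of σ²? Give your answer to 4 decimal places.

σ̂²_MAP = 3.5585

Sum of squared deviations about the known mean: SS = (0.9−1)² + (3.9−1)² + (-1.8−1)² = 16.26.
The Normal likelihood contributes (σ²)^(−n/2) exp(−SS/(2σ²)), so the posterior is Inverse-Gamma(α + n/2, β + SS/2) = Inverse-Gamma(5.5, 23.13).
The mode of Inverse-Gamma(a, b) is b/(a+1) = 23.13/6.5 ≈ 3.5585.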